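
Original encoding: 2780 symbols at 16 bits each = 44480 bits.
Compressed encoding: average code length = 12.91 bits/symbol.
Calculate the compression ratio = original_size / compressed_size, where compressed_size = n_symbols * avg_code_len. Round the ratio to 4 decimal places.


original_size = n_symbols * orig_bits = 2780 * 16 = 44480 bits
compressed_size = n_symbols * avg_code_len = 2780 * 12.91 = 35889.8 bits
ratio = original_size / compressed_size = 44480 / 35889.8 = 1.2393

Compression ratio = 1.2393


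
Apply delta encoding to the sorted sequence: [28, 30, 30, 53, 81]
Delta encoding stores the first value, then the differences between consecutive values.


First value: 28
Deltas:
  30 - 28 = 2
  30 - 30 = 0
  53 - 30 = 23
  81 - 53 = 28


Delta encoded: [28, 2, 0, 23, 28]


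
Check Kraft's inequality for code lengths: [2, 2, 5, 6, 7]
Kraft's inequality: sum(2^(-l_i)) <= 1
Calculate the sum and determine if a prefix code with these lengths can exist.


Sum = 2^(-2) + 2^(-2) + 2^(-5) + 2^(-6) + 2^(-7)
    = 0.25 + 0.25 + 0.03125 + 0.015625 + 0.0078125
    = 71/128 = 0.5546875
Since 0.5546875 <= 1, Kraft's inequality IS satisfied.
A prefix code with these lengths CAN exist.

Kraft sum = 0.5546875. Satisfied.


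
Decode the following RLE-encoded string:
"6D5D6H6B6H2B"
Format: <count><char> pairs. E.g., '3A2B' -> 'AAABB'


Expanding each <count><char> pair:
  6D -> 'DDDDDD'
  5D -> 'DDDDD'
  6H -> 'HHHHHH'
  6B -> 'BBBBBB'
  6H -> 'HHHHHH'
  2B -> 'BB'

Decoded = DDDDDDDDDDDHHHHHHBBBBBBHHHHHHBB


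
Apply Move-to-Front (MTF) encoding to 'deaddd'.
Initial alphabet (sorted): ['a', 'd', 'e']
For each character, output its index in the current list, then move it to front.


MTF encoding:
'd': index 1 in ['a', 'd', 'e'] -> ['d', 'a', 'e']
'e': index 2 in ['d', 'a', 'e'] -> ['e', 'd', 'a']
'a': index 2 in ['e', 'd', 'a'] -> ['a', 'e', 'd']
'd': index 2 in ['a', 'e', 'd'] -> ['d', 'a', 'e']
'd': index 0 in ['d', 'a', 'e'] -> ['d', 'a', 'e']
'd': index 0 in ['d', 'a', 'e'] -> ['d', 'a', 'e']


Output: [1, 2, 2, 2, 0, 0]


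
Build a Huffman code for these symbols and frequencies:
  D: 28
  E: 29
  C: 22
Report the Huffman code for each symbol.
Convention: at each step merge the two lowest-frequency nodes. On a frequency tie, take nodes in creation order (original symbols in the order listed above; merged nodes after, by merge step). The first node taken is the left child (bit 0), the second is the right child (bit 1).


Huffman tree construction:
Step 1: Merge C(22) + D(28) = 50
Step 2: Merge E(29) + (C+D)(50) = 79
Read each symbol's code off the tree from the root (left child = 0, right child = 1).

Codes:
  D: 11 (length 2)
  E: 0 (length 1)
  C: 10 (length 2)
Average code length: 129/79 = 1.6329 bits/symbol


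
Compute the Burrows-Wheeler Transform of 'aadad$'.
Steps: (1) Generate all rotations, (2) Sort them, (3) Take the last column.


Rotations (sorted):
  0: $aadad -> last char: d
  1: aadad$ -> last char: $
  2: ad$aad -> last char: d
  3: adad$a -> last char: a
  4: d$aada -> last char: a
  5: dad$aa -> last char: a


BWT = d$daaa


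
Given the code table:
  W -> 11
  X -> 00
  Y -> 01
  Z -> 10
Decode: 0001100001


Decoding:
00 -> X
01 -> Y
10 -> Z
00 -> X
01 -> Y


Result: XYZXY


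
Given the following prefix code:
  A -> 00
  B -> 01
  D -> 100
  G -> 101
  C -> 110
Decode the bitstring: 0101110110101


Decoding step by step:
Bits 01 -> B
Bits 01 -> B
Bits 110 -> C
Bits 110 -> C
Bits 101 -> G


Decoded message: BBCCG


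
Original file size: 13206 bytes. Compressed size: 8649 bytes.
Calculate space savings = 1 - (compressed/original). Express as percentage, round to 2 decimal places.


ratio = compressed/original = 8649/13206 = 0.65493
savings = 1 - ratio = 1 - 0.65493 = 0.34507
as a percentage: 0.34507 * 100 = 34.51%

Space savings = 1 - 8649/13206 = 34.51%


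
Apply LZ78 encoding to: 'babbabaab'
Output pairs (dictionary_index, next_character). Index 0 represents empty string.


LZ78 encoding steps:
Dictionary: {0: ''}
Step 1: w='' (idx 0), next='b' -> output (0, 'b'), add 'b' as idx 1
Step 2: w='' (idx 0), next='a' -> output (0, 'a'), add 'a' as idx 2
Step 3: w='b' (idx 1), next='b' -> output (1, 'b'), add 'bb' as idx 3
Step 4: w='a' (idx 2), next='b' -> output (2, 'b'), add 'ab' as idx 4
Step 5: w='a' (idx 2), next='a' -> output (2, 'a'), add 'aa' as idx 5
Step 6: w='b' (idx 1), end of input -> output (1, '')


Encoded: [(0, 'b'), (0, 'a'), (1, 'b'), (2, 'b'), (2, 'a'), (1, '')]


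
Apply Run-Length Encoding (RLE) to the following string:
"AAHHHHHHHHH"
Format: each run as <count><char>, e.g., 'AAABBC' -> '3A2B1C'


Scanning runs left to right:
  i=0: run of 'A' x 2 -> '2A'
  i=2: run of 'H' x 9 -> '9H'

RLE = 2A9H


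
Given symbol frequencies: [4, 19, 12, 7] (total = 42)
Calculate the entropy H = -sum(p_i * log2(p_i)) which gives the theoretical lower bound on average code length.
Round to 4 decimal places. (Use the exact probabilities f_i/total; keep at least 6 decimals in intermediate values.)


Per-symbol terms -p_i * log2(p_i) with p_i = f_i/42:
  p = 4/42 = 0.095238: log2(p) = -3.392317, -p*log2(p) = 0.323078
  p = 19/42 = 0.452381: log2(p) = -1.144390, -p*log2(p) = 0.517700
  p = 12/42 = 0.285714: log2(p) = -1.807355, -p*log2(p) = 0.516387
  p = 7/42 = 0.166667: log2(p) = -2.584963, -p*log2(p) = 0.430827
H = 0.323078 + 0.517700 + 0.516387 + 0.430827 = 1.787992

H = 1.788 bits/symbol


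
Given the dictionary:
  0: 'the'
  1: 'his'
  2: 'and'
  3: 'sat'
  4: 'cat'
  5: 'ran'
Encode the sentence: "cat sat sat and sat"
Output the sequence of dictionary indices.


Look up each word in the dictionary:
  'cat' -> 4
  'sat' -> 3
  'sat' -> 3
  'and' -> 2
  'sat' -> 3

Encoded: [4, 3, 3, 2, 3]


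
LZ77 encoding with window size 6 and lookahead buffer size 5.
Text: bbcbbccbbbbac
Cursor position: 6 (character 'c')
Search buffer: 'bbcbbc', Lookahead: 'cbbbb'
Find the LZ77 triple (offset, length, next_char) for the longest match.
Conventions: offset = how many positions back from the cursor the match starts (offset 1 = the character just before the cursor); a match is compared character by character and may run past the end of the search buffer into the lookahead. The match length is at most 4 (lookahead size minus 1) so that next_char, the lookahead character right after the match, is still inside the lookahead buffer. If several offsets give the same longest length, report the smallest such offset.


Try each offset into the search buffer:
  offset=1 (pos 5, char 'c'): match length 1
  offset=2 (pos 4, char 'b'): match length 0
  offset=3 (pos 3, char 'b'): match length 0
  offset=4 (pos 2, char 'c'): match length 3
  offset=5 (pos 1, char 'b'): match length 0
  offset=6 (pos 0, char 'b'): match length 0
Longest match has length 3 at offset 4.
next_char = character at position 6 + 3 = 9 -> 'b'

Best match: offset=4, length=3 (matching 'cbb' starting at position 2)
LZ77 triple: (4, 3, 'b')


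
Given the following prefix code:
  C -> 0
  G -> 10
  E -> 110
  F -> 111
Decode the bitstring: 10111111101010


Decoding step by step:
Bits 10 -> G
Bits 111 -> F
Bits 111 -> F
Bits 10 -> G
Bits 10 -> G
Bits 10 -> G


Decoded message: GFFGGG


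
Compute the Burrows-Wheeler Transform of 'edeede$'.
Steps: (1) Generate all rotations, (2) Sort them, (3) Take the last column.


Rotations (sorted):
  0: $edeede -> last char: e
  1: de$edee -> last char: e
  2: deede$e -> last char: e
  3: e$edeed -> last char: d
  4: ede$ede -> last char: e
  5: edeede$ -> last char: $
  6: eede$ed -> last char: d


BWT = eeede$d


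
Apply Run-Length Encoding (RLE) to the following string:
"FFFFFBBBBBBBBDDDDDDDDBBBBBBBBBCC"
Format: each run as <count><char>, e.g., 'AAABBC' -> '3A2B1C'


Scanning runs left to right:
  i=0: run of 'F' x 5 -> '5F'
  i=5: run of 'B' x 8 -> '8B'
  i=13: run of 'D' x 8 -> '8D'
  i=21: run of 'B' x 9 -> '9B'
  i=30: run of 'C' x 2 -> '2C'

RLE = 5F8B8D9B2C


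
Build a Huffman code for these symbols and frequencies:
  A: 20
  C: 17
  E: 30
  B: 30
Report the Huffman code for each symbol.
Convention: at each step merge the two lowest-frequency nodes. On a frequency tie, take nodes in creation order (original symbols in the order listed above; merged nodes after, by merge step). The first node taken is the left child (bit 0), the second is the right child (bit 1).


Huffman tree construction:
Step 1: Merge C(17) + A(20) = 37
Step 2: Merge E(30) + B(30) = 60
Step 3: Merge (C+A)(37) + (E+B)(60) = 97
Read each symbol's code off the tree from the root (left child = 0, right child = 1).

Codes:
  A: 01 (length 2)
  C: 00 (length 2)
  E: 10 (length 2)
  B: 11 (length 2)
Average code length: 194/97 = 2.0000 bits/symbol


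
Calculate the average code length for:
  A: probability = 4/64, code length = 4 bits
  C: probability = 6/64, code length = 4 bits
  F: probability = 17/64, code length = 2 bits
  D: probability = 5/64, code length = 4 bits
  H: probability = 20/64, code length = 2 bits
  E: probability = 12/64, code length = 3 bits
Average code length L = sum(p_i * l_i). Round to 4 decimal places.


Weighted contributions p_i * l_i:
  A: (4/64) * 4 = 16/64
  C: (6/64) * 4 = 24/64
  F: (17/64) * 2 = 34/64
  D: (5/64) * 4 = 20/64
  H: (20/64) * 2 = 40/64
  E: (12/64) * 3 = 36/64
Sum = (16 + 24 + 34 + 20 + 40 + 36)/64 = 170/64

L = 170/64 = 2.6563 bits/symbol


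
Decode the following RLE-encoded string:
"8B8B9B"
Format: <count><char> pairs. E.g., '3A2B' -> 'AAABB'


Expanding each <count><char> pair:
  8B -> 'BBBBBBBB'
  8B -> 'BBBBBBBB'
  9B -> 'BBBBBBBBB'

Decoded = BBBBBBBBBBBBBBBBBBBBBBBBB


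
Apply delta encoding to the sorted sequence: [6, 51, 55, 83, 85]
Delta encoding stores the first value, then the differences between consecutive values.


First value: 6
Deltas:
  51 - 6 = 45
  55 - 51 = 4
  83 - 55 = 28
  85 - 83 = 2


Delta encoded: [6, 45, 4, 28, 2]


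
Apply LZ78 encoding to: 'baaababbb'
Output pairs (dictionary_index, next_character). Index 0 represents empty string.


LZ78 encoding steps:
Dictionary: {0: ''}
Step 1: w='' (idx 0), next='b' -> output (0, 'b'), add 'b' as idx 1
Step 2: w='' (idx 0), next='a' -> output (0, 'a'), add 'a' as idx 2
Step 3: w='a' (idx 2), next='a' -> output (2, 'a'), add 'aa' as idx 3
Step 4: w='b' (idx 1), next='a' -> output (1, 'a'), add 'ba' as idx 4
Step 5: w='b' (idx 1), next='b' -> output (1, 'b'), add 'bb' as idx 5
Step 6: w='b' (idx 1), end of input -> output (1, '')


Encoded: [(0, 'b'), (0, 'a'), (2, 'a'), (1, 'a'), (1, 'b'), (1, '')]


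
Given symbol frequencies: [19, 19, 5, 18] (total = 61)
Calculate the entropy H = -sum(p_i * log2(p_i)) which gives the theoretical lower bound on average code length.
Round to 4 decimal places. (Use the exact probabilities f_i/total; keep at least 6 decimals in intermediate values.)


Per-symbol terms -p_i * log2(p_i) with p_i = f_i/61:
  p = 19/61 = 0.311475: log2(p) = -1.682810, -p*log2(p) = 0.524154
  p = 19/61 = 0.311475: log2(p) = -1.682810, -p*log2(p) = 0.524154
  p = 5/61 = 0.081967: log2(p) = -3.608809, -p*log2(p) = 0.295804
  p = 18/61 = 0.295082: log2(p) = -1.760812, -p*log2(p) = 0.519584
H = 0.524154 + 0.524154 + 0.295804 + 0.519584 = 1.863696

H = 1.8637 bits/symbol


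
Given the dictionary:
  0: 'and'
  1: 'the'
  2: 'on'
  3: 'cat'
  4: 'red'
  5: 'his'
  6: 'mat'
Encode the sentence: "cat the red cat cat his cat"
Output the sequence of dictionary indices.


Look up each word in the dictionary:
  'cat' -> 3
  'the' -> 1
  'red' -> 4
  'cat' -> 3
  'cat' -> 3
  'his' -> 5
  'cat' -> 3

Encoded: [3, 1, 4, 3, 3, 5, 3]


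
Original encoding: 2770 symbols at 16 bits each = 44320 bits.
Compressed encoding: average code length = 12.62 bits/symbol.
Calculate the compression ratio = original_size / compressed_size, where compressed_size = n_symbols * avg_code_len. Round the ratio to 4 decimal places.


original_size = n_symbols * orig_bits = 2770 * 16 = 44320 bits
compressed_size = n_symbols * avg_code_len = 2770 * 12.62 = 34957.4 bits
ratio = original_size / compressed_size = 44320 / 34957.4 = 1.2678

Compression ratio = 1.2678


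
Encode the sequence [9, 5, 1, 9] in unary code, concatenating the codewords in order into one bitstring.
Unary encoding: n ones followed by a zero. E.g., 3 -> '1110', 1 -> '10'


Encode each number as n ones followed by a terminating 0:
  9 -> 1111111110 (10 bits)
  5 -> 111110 (6 bits)
  1 -> 10 (2 bits)
  9 -> 1111111110 (10 bits)
Total length = 10 + 6 + 2 + 10 = 28 bits.

Unary([9, 5, 1, 9]) = 1111111110111110101111111110 (28 bits)


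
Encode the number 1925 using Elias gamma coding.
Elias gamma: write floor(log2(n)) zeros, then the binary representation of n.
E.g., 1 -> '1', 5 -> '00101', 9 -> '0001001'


num_bits = floor(log2(1925)) + 1 = 11
leading_zeros = num_bits - 1 = 10
binary(1925) = 11110000101

Elias gamma(1925) = '0000000000' + '11110000101' = 000000000011110000101 (21 bits)


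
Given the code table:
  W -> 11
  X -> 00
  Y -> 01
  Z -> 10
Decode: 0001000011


Decoding:
00 -> X
01 -> Y
00 -> X
00 -> X
11 -> W


Result: XYXXW


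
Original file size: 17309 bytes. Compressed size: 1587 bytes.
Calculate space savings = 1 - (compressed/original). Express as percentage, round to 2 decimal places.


ratio = compressed/original = 1587/17309 = 0.091686
savings = 1 - ratio = 1 - 0.091686 = 0.908314
as a percentage: 0.908314 * 100 = 90.83%

Space savings = 1 - 1587/17309 = 90.83%


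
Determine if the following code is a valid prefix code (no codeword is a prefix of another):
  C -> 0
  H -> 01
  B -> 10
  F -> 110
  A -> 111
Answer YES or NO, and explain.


Checking each pair (does one codeword prefix another?):
  C='0' vs H='01': prefix -- VIOLATION

NO -- this is NOT a valid prefix code. C (0) is a prefix of H (01).


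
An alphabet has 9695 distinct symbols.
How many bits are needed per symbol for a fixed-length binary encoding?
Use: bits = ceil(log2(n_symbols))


log2(9695) = 13.243
Bracket: 2^13 = 8192 < 9695 <= 2^14 = 16384
So ceil(log2(9695)) = 14

bits = ceil(log2(9695)) = ceil(13.243) = 14 bits


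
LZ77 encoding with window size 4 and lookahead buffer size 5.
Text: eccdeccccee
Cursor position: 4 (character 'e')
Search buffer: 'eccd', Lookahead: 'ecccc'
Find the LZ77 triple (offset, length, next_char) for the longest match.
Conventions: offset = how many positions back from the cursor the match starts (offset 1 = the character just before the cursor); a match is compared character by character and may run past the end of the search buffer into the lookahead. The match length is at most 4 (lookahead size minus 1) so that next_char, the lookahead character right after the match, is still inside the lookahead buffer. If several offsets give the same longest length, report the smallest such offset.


Try each offset into the search buffer:
  offset=1 (pos 3, char 'd'): match length 0
  offset=2 (pos 2, char 'c'): match length 0
  offset=3 (pos 1, char 'c'): match length 0
  offset=4 (pos 0, char 'e'): match length 3
Longest match has length 3 at offset 4.
next_char = character at position 4 + 3 = 7 -> 'c'

Best match: offset=4, length=3 (matching 'ecc' starting at position 0)
LZ77 triple: (4, 3, 'c')


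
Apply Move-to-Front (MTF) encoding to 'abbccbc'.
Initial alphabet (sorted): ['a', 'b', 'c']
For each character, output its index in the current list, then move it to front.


MTF encoding:
'a': index 0 in ['a', 'b', 'c'] -> ['a', 'b', 'c']
'b': index 1 in ['a', 'b', 'c'] -> ['b', 'a', 'c']
'b': index 0 in ['b', 'a', 'c'] -> ['b', 'a', 'c']
'c': index 2 in ['b', 'a', 'c'] -> ['c', 'b', 'a']
'c': index 0 in ['c', 'b', 'a'] -> ['c', 'b', 'a']
'b': index 1 in ['c', 'b', 'a'] -> ['b', 'c', 'a']
'c': index 1 in ['b', 'c', 'a'] -> ['c', 'b', 'a']


Output: [0, 1, 0, 2, 0, 1, 1]


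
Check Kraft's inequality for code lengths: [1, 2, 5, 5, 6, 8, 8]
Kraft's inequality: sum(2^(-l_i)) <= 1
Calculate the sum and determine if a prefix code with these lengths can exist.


Sum = 2^(-1) + 2^(-2) + 2^(-5) + 2^(-5) + 2^(-6) + 2^(-8) + 2^(-8)
    = 0.5 + 0.25 + 0.03125 + 0.03125 + 0.015625 + 0.00390625 + 0.00390625
    = 214/256 = 0.8359375
Since 0.8359375 <= 1, Kraft's inequality IS satisfied.
A prefix code with these lengths CAN exist.

Kraft sum = 0.8359375. Satisfied.


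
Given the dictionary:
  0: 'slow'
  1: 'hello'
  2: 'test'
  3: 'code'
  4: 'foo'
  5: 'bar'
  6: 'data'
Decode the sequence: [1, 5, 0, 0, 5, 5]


Look up each index in the dictionary:
  1 -> 'hello'
  5 -> 'bar'
  0 -> 'slow'
  0 -> 'slow'
  5 -> 'bar'
  5 -> 'bar'

Decoded: "hello bar slow slow bar bar"


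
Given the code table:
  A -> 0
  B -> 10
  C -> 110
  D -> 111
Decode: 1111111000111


Decoding:
111 -> D
111 -> D
10 -> B
0 -> A
0 -> A
111 -> D


Result: DDBAAD


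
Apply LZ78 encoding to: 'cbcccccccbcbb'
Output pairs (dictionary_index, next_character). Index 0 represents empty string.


LZ78 encoding steps:
Dictionary: {0: ''}
Step 1: w='' (idx 0), next='c' -> output (0, 'c'), add 'c' as idx 1
Step 2: w='' (idx 0), next='b' -> output (0, 'b'), add 'b' as idx 2
Step 3: w='c' (idx 1), next='c' -> output (1, 'c'), add 'cc' as idx 3
Step 4: w='cc' (idx 3), next='c' -> output (3, 'c'), add 'ccc' as idx 4
Step 5: w='cc' (idx 3), next='b' -> output (3, 'b'), add 'ccb' as idx 5
Step 6: w='c' (idx 1), next='b' -> output (1, 'b'), add 'cb' as idx 6
Step 7: w='b' (idx 2), end of input -> output (2, '')


Encoded: [(0, 'c'), (0, 'b'), (1, 'c'), (3, 'c'), (3, 'b'), (1, 'b'), (2, '')]


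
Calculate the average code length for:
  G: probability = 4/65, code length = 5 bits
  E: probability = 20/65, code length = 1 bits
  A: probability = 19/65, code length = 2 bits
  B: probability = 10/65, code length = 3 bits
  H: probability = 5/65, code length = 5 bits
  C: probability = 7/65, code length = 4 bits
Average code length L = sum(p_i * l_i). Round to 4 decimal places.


Weighted contributions p_i * l_i:
  G: (4/65) * 5 = 20/65
  E: (20/65) * 1 = 20/65
  A: (19/65) * 2 = 38/65
  B: (10/65) * 3 = 30/65
  H: (5/65) * 5 = 25/65
  C: (7/65) * 4 = 28/65
Sum = (20 + 20 + 38 + 30 + 25 + 28)/65 = 161/65

L = 161/65 = 2.4769 bits/symbol


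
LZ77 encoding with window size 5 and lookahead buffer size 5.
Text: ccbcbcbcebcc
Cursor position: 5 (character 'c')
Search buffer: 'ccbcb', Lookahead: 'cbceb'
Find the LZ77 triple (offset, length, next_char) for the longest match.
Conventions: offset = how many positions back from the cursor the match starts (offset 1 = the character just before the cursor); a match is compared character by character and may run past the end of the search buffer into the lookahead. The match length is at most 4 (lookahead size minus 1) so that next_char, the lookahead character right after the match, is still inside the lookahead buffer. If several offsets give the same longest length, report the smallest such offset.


Try each offset into the search buffer:
  offset=1 (pos 4, char 'b'): match length 0
  offset=2 (pos 3, char 'c'): match length 3
  offset=3 (pos 2, char 'b'): match length 0
  offset=4 (pos 1, char 'c'): match length 3
  offset=5 (pos 0, char 'c'): match length 1
Longest match has length 3, found at offsets 2, 4; take the smallest, offset 2.
next_char = character at position 5 + 3 = 8 -> 'e'

Best match: offset=2, length=3 (matching 'cbc' starting at position 3)
LZ77 triple: (2, 3, 'e')


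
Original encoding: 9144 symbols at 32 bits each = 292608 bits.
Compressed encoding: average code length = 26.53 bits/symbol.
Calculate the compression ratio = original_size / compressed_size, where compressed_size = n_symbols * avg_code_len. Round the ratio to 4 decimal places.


original_size = n_symbols * orig_bits = 9144 * 32 = 292608 bits
compressed_size = n_symbols * avg_code_len = 9144 * 26.53 = 242590.32 bits
ratio = original_size / compressed_size = 292608 / 242590.32 = 1.2062

Compression ratio = 1.2062


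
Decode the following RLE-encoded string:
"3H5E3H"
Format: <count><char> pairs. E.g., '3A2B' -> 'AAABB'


Expanding each <count><char> pair:
  3H -> 'HHH'
  5E -> 'EEEEE'
  3H -> 'HHH'

Decoded = HHHEEEEEHHH


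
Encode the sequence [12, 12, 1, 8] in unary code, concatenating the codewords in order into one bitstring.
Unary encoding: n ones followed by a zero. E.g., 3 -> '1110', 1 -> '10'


Encode each number as n ones followed by a terminating 0:
  12 -> 1111111111110 (13 bits)
  12 -> 1111111111110 (13 bits)
  1 -> 10 (2 bits)
  8 -> 111111110 (9 bits)
Total length = 13 + 13 + 2 + 9 = 37 bits.

Unary([12, 12, 1, 8]) = 1111111111110111111111111010111111110 (37 bits)


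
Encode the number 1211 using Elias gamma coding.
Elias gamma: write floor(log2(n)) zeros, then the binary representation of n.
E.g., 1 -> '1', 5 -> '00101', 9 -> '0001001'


num_bits = floor(log2(1211)) + 1 = 11
leading_zeros = num_bits - 1 = 10
binary(1211) = 10010111011

Elias gamma(1211) = '0000000000' + '10010111011' = 000000000010010111011 (21 bits)


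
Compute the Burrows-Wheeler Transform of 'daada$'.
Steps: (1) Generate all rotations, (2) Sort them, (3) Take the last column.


Rotations (sorted):
  0: $daada -> last char: a
  1: a$daad -> last char: d
  2: aada$d -> last char: d
  3: ada$da -> last char: a
  4: da$daa -> last char: a
  5: daada$ -> last char: $


BWT = addaa$


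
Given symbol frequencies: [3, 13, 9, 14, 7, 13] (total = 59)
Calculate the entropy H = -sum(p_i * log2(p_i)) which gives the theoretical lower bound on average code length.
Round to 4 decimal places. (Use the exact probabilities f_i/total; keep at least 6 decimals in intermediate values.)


Per-symbol terms -p_i * log2(p_i) with p_i = f_i/59:
  p = 3/59 = 0.050847: log2(p) = -4.297681, -p*log2(p) = 0.218526
  p = 13/59 = 0.220339: log2(p) = -2.182203, -p*log2(p) = 0.480824
  p = 9/59 = 0.152542: log2(p) = -2.712718, -p*log2(p) = 0.413804
  p = 14/59 = 0.237288: log2(p) = -2.075288, -p*log2(p) = 0.492441
  p = 7/59 = 0.118644: log2(p) = -3.075288, -p*log2(p) = 0.364865
  p = 13/59 = 0.220339: log2(p) = -2.182203, -p*log2(p) = 0.480824
H = 0.218526 + 0.480824 + 0.413804 + 0.492441 + 0.364865 + 0.480824 = 2.451284

H = 2.4513 bits/symbol


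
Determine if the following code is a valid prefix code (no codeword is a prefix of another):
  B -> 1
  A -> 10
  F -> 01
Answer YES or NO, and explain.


Checking each pair (does one codeword prefix another?):
  B='1' vs A='10': prefix -- VIOLATION

NO -- this is NOT a valid prefix code. B (1) is a prefix of A (10).


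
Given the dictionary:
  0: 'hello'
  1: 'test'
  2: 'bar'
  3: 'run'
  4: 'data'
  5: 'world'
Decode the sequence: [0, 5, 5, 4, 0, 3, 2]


Look up each index in the dictionary:
  0 -> 'hello'
  5 -> 'world'
  5 -> 'world'
  4 -> 'data'
  0 -> 'hello'
  3 -> 'run'
  2 -> 'bar'

Decoded: "hello world world data hello run bar"


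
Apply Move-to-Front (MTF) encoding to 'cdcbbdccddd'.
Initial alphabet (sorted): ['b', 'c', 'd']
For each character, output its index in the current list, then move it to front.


MTF encoding:
'c': index 1 in ['b', 'c', 'd'] -> ['c', 'b', 'd']
'd': index 2 in ['c', 'b', 'd'] -> ['d', 'c', 'b']
'c': index 1 in ['d', 'c', 'b'] -> ['c', 'd', 'b']
'b': index 2 in ['c', 'd', 'b'] -> ['b', 'c', 'd']
'b': index 0 in ['b', 'c', 'd'] -> ['b', 'c', 'd']
'd': index 2 in ['b', 'c', 'd'] -> ['d', 'b', 'c']
'c': index 2 in ['d', 'b', 'c'] -> ['c', 'd', 'b']
'c': index 0 in ['c', 'd', 'b'] -> ['c', 'd', 'b']
'd': index 1 in ['c', 'd', 'b'] -> ['d', 'c', 'b']
'd': index 0 in ['d', 'c', 'b'] -> ['d', 'c', 'b']
'd': index 0 in ['d', 'c', 'b'] -> ['d', 'c', 'b']


Output: [1, 2, 1, 2, 0, 2, 2, 0, 1, 0, 0]


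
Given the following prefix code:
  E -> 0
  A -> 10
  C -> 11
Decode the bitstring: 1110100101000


Decoding step by step:
Bits 11 -> C
Bits 10 -> A
Bits 10 -> A
Bits 0 -> E
Bits 10 -> A
Bits 10 -> A
Bits 0 -> E
Bits 0 -> E


Decoded message: CAAEAAEE


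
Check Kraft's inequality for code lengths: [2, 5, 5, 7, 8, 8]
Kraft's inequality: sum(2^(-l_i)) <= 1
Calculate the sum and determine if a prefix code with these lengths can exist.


Sum = 2^(-2) + 2^(-5) + 2^(-5) + 2^(-7) + 2^(-8) + 2^(-8)
    = 0.25 + 0.03125 + 0.03125 + 0.0078125 + 0.00390625 + 0.00390625
    = 84/256 = 0.328125
Since 0.328125 <= 1, Kraft's inequality IS satisfied.
A prefix code with these lengths CAN exist.

Kraft sum = 0.328125. Satisfied.


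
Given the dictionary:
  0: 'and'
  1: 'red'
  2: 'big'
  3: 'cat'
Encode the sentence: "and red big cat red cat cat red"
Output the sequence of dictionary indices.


Look up each word in the dictionary:
  'and' -> 0
  'red' -> 1
  'big' -> 2
  'cat' -> 3
  'red' -> 1
  'cat' -> 3
  'cat' -> 3
  'red' -> 1

Encoded: [0, 1, 2, 3, 1, 3, 3, 1]


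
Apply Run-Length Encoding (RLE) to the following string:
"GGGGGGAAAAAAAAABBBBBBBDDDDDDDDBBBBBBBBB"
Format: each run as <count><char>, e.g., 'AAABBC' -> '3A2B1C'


Scanning runs left to right:
  i=0: run of 'G' x 6 -> '6G'
  i=6: run of 'A' x 9 -> '9A'
  i=15: run of 'B' x 7 -> '7B'
  i=22: run of 'D' x 8 -> '8D'
  i=30: run of 'B' x 9 -> '9B'

RLE = 6G9A7B8D9B


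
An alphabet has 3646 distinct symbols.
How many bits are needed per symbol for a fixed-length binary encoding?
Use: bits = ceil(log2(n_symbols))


log2(3646) = 11.8321
Bracket: 2^11 = 2048 < 3646 <= 2^12 = 4096
So ceil(log2(3646)) = 12

bits = ceil(log2(3646)) = ceil(11.8321) = 12 bits


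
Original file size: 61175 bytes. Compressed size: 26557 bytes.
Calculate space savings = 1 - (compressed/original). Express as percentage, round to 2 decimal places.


ratio = compressed/original = 26557/61175 = 0.434115
savings = 1 - ratio = 1 - 0.434115 = 0.565885
as a percentage: 0.565885 * 100 = 56.59%

Space savings = 1 - 26557/61175 = 56.59%


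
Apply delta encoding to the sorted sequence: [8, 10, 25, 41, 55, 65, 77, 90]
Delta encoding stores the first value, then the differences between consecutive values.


First value: 8
Deltas:
  10 - 8 = 2
  25 - 10 = 15
  41 - 25 = 16
  55 - 41 = 14
  65 - 55 = 10
  77 - 65 = 12
  90 - 77 = 13


Delta encoded: [8, 2, 15, 16, 14, 10, 12, 13]


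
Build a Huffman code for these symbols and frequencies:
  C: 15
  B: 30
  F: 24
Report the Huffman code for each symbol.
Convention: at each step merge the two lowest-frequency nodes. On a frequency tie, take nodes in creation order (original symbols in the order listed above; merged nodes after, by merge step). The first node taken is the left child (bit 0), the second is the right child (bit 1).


Huffman tree construction:
Step 1: Merge C(15) + F(24) = 39
Step 2: Merge B(30) + (C+F)(39) = 69
Read each symbol's code off the tree from the root (left child = 0, right child = 1).

Codes:
  C: 10 (length 2)
  B: 0 (length 1)
  F: 11 (length 2)
Average code length: 108/69 = 1.5652 bits/symbol


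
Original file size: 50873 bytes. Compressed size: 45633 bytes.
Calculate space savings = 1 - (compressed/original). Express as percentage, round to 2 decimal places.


ratio = compressed/original = 45633/50873 = 0.896998
savings = 1 - ratio = 1 - 0.896998 = 0.103002
as a percentage: 0.103002 * 100 = 10.3%

Space savings = 1 - 45633/50873 = 10.3%


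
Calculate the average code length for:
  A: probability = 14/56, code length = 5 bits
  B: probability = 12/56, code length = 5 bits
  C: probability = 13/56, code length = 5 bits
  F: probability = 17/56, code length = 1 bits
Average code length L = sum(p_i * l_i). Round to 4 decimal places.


Weighted contributions p_i * l_i:
  A: (14/56) * 5 = 70/56
  B: (12/56) * 5 = 60/56
  C: (13/56) * 5 = 65/56
  F: (17/56) * 1 = 17/56
Sum = (70 + 60 + 65 + 17)/56 = 212/56

L = 212/56 = 3.7857 bits/symbol


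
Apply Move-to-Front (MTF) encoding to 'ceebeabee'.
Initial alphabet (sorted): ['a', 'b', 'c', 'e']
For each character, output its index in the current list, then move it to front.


MTF encoding:
'c': index 2 in ['a', 'b', 'c', 'e'] -> ['c', 'a', 'b', 'e']
'e': index 3 in ['c', 'a', 'b', 'e'] -> ['e', 'c', 'a', 'b']
'e': index 0 in ['e', 'c', 'a', 'b'] -> ['e', 'c', 'a', 'b']
'b': index 3 in ['e', 'c', 'a', 'b'] -> ['b', 'e', 'c', 'a']
'e': index 1 in ['b', 'e', 'c', 'a'] -> ['e', 'b', 'c', 'a']
'a': index 3 in ['e', 'b', 'c', 'a'] -> ['a', 'e', 'b', 'c']
'b': index 2 in ['a', 'e', 'b', 'c'] -> ['b', 'a', 'e', 'c']
'e': index 2 in ['b', 'a', 'e', 'c'] -> ['e', 'b', 'a', 'c']
'e': index 0 in ['e', 'b', 'a', 'c'] -> ['e', 'b', 'a', 'c']


Output: [2, 3, 0, 3, 1, 3, 2, 2, 0]


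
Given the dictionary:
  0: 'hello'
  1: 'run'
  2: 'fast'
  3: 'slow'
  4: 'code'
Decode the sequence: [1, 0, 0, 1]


Look up each index in the dictionary:
  1 -> 'run'
  0 -> 'hello'
  0 -> 'hello'
  1 -> 'run'

Decoded: "run hello hello run"


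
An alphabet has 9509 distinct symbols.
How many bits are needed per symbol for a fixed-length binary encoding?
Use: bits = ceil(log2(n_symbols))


log2(9509) = 13.2151
Bracket: 2^13 = 8192 < 9509 <= 2^14 = 16384
So ceil(log2(9509)) = 14

bits = ceil(log2(9509)) = ceil(13.2151) = 14 bits


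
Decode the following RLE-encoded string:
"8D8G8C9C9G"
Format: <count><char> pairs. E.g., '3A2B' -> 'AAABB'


Expanding each <count><char> pair:
  8D -> 'DDDDDDDD'
  8G -> 'GGGGGGGG'
  8C -> 'CCCCCCCC'
  9C -> 'CCCCCCCCC'
  9G -> 'GGGGGGGGG'

Decoded = DDDDDDDDGGGGGGGGCCCCCCCCCCCCCCCCCGGGGGGGGG


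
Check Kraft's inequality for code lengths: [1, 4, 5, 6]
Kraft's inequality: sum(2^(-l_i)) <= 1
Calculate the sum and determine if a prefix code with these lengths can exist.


Sum = 2^(-1) + 2^(-4) + 2^(-5) + 2^(-6)
    = 0.5 + 0.0625 + 0.03125 + 0.015625
    = 39/64 = 0.609375
Since 0.609375 <= 1, Kraft's inequality IS satisfied.
A prefix code with these lengths CAN exist.

Kraft sum = 0.609375. Satisfied.


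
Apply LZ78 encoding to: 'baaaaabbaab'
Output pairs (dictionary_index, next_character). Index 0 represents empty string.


LZ78 encoding steps:
Dictionary: {0: ''}
Step 1: w='' (idx 0), next='b' -> output (0, 'b'), add 'b' as idx 1
Step 2: w='' (idx 0), next='a' -> output (0, 'a'), add 'a' as idx 2
Step 3: w='a' (idx 2), next='a' -> output (2, 'a'), add 'aa' as idx 3
Step 4: w='aa' (idx 3), next='b' -> output (3, 'b'), add 'aab' as idx 4
Step 5: w='b' (idx 1), next='a' -> output (1, 'a'), add 'ba' as idx 5
Step 6: w='a' (idx 2), next='b' -> output (2, 'b'), add 'ab' as idx 6


Encoded: [(0, 'b'), (0, 'a'), (2, 'a'), (3, 'b'), (1, 'a'), (2, 'b')]


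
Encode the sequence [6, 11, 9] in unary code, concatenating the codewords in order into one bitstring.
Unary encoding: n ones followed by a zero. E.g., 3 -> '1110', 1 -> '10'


Encode each number as n ones followed by a terminating 0:
  6 -> 1111110 (7 bits)
  11 -> 111111111110 (12 bits)
  9 -> 1111111110 (10 bits)
Total length = 7 + 12 + 10 = 29 bits.

Unary([6, 11, 9]) = 11111101111111111101111111110 (29 bits)


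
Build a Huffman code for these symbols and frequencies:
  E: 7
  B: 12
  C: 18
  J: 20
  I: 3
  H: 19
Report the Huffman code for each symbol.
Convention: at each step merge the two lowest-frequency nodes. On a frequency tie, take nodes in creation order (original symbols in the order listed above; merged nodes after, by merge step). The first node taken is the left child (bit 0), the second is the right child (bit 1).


Huffman tree construction:
Step 1: Merge I(3) + E(7) = 10
Step 2: Merge (I+E)(10) + B(12) = 22
Step 3: Merge C(18) + H(19) = 37
Step 4: Merge J(20) + ((I+E)+B)(22) = 42
Step 5: Merge (C+H)(37) + (J+((I+E)+B))(42) = 79
Read each symbol's code off the tree from the root (left child = 0, right child = 1).

Codes:
  E: 1101 (length 4)
  B: 111 (length 3)
  C: 00 (length 2)
  J: 10 (length 2)
  I: 1100 (length 4)
  H: 01 (length 2)
Average code length: 190/79 = 2.4051 bits/symbol


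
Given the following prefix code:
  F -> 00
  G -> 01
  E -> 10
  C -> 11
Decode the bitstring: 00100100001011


Decoding step by step:
Bits 00 -> F
Bits 10 -> E
Bits 01 -> G
Bits 00 -> F
Bits 00 -> F
Bits 10 -> E
Bits 11 -> C


Decoded message: FEGFFEC


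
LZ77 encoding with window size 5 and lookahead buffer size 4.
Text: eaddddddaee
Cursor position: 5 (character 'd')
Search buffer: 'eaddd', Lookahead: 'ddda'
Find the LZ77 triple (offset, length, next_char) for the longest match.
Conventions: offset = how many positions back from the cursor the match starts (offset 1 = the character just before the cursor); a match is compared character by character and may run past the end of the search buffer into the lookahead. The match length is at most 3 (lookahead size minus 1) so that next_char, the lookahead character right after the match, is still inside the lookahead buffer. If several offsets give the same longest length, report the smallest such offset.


Try each offset into the search buffer:
  offset=1 (pos 4, char 'd'): match length 3
  offset=2 (pos 3, char 'd'): match length 3
  offset=3 (pos 2, char 'd'): match length 3
  offset=4 (pos 1, char 'a'): match length 0
  offset=5 (pos 0, char 'e'): match length 0
Longest match has length 3, found at offsets 1, 2, 3; take the smallest, offset 1.
next_char = character at position 5 + 3 = 8 -> 'a'

Best match: offset=1, length=3 (matching 'ddd' starting at position 4)
LZ77 triple: (1, 3, 'a')


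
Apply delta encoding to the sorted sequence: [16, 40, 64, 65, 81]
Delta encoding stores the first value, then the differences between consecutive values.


First value: 16
Deltas:
  40 - 16 = 24
  64 - 40 = 24
  65 - 64 = 1
  81 - 65 = 16


Delta encoded: [16, 24, 24, 1, 16]


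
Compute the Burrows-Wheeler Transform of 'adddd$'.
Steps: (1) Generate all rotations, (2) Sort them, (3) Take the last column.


Rotations (sorted):
  0: $adddd -> last char: d
  1: adddd$ -> last char: $
  2: d$addd -> last char: d
  3: dd$add -> last char: d
  4: ddd$ad -> last char: d
  5: dddd$a -> last char: a


BWT = d$ddda


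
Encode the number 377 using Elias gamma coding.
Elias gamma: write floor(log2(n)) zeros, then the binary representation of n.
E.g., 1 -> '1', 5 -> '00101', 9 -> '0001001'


num_bits = floor(log2(377)) + 1 = 9
leading_zeros = num_bits - 1 = 8
binary(377) = 101111001

Elias gamma(377) = '00000000' + '101111001' = 00000000101111001 (17 bits)


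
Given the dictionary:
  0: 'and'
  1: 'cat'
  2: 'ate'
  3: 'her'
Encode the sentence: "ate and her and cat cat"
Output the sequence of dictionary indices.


Look up each word in the dictionary:
  'ate' -> 2
  'and' -> 0
  'her' -> 3
  'and' -> 0
  'cat' -> 1
  'cat' -> 1

Encoded: [2, 0, 3, 0, 1, 1]


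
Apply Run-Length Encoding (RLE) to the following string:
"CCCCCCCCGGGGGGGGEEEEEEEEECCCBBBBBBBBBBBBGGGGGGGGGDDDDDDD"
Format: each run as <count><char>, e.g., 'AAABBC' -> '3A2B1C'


Scanning runs left to right:
  i=0: run of 'C' x 8 -> '8C'
  i=8: run of 'G' x 8 -> '8G'
  i=16: run of 'E' x 9 -> '9E'
  i=25: run of 'C' x 3 -> '3C'
  i=28: run of 'B' x 12 -> '12B'
  i=40: run of 'G' x 9 -> '9G'
  i=49: run of 'D' x 7 -> '7D'

RLE = 8C8G9E3C12B9G7D


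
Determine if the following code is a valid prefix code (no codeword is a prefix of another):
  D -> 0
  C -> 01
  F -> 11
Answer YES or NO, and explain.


Checking each pair (does one codeword prefix another?):
  D='0' vs C='01': prefix -- VIOLATION

NO -- this is NOT a valid prefix code. D (0) is a prefix of C (01).


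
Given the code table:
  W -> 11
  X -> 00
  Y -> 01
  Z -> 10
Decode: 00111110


Decoding:
00 -> X
11 -> W
11 -> W
10 -> Z


Result: XWWZ


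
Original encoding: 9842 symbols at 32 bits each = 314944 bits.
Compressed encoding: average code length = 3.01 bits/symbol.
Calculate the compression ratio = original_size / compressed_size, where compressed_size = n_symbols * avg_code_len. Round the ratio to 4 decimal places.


original_size = n_symbols * orig_bits = 9842 * 32 = 314944 bits
compressed_size = n_symbols * avg_code_len = 9842 * 3.01 = 29624.42 bits
ratio = original_size / compressed_size = 314944 / 29624.42 = 10.6312

Compression ratio = 10.6312


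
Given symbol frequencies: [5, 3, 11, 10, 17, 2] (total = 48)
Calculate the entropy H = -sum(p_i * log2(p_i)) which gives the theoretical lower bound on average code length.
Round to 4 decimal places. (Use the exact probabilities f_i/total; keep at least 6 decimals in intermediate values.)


Per-symbol terms -p_i * log2(p_i) with p_i = f_i/48:
  p = 5/48 = 0.104167: log2(p) = -3.263034, -p*log2(p) = 0.339899
  p = 3/48 = 0.062500: log2(p) = -4.000000, -p*log2(p) = 0.250000
  p = 11/48 = 0.229167: log2(p) = -2.125531, -p*log2(p) = 0.487101
  p = 10/48 = 0.208333: log2(p) = -2.263034, -p*log2(p) = 0.471466
  p = 17/48 = 0.354167: log2(p) = -1.497500, -p*log2(p) = 0.530364
  p = 2/48 = 0.041667: log2(p) = -4.584963, -p*log2(p) = 0.191040
H = 0.339899 + 0.250000 + 0.487101 + 0.471466 + 0.530364 + 0.191040 = 2.269870

H = 2.2699 bits/symbol


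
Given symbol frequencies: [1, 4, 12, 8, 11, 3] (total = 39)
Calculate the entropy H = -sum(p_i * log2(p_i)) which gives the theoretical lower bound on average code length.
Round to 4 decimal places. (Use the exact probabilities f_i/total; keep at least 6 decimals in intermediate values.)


Per-symbol terms -p_i * log2(p_i) with p_i = f_i/39:
  p = 1/39 = 0.025641: log2(p) = -5.285402, -p*log2(p) = 0.135523
  p = 4/39 = 0.102564: log2(p) = -3.285402, -p*log2(p) = 0.336964
  p = 12/39 = 0.307692: log2(p) = -1.700440, -p*log2(p) = 0.523212
  p = 8/39 = 0.205128: log2(p) = -2.285402, -p*log2(p) = 0.468800
  p = 11/39 = 0.282051: log2(p) = -1.825971, -p*log2(p) = 0.515017
  p = 3/39 = 0.076923: log2(p) = -3.700440, -p*log2(p) = 0.284649
H = 0.135523 + 0.336964 + 0.523212 + 0.468800 + 0.515017 + 0.284649 = 2.264165

H = 2.2642 bits/symbol


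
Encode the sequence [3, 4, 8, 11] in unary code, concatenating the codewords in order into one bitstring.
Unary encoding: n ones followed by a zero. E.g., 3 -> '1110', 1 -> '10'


Encode each number as n ones followed by a terminating 0:
  3 -> 1110 (4 bits)
  4 -> 11110 (5 bits)
  8 -> 111111110 (9 bits)
  11 -> 111111111110 (12 bits)
Total length = 4 + 5 + 9 + 12 = 30 bits.

Unary([3, 4, 8, 11]) = 111011110111111110111111111110 (30 bits)


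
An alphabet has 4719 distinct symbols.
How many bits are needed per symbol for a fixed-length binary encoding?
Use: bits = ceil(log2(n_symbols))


log2(4719) = 12.2043
Bracket: 2^12 = 4096 < 4719 <= 2^13 = 8192
So ceil(log2(4719)) = 13

bits = ceil(log2(4719)) = ceil(12.2043) = 13 bits


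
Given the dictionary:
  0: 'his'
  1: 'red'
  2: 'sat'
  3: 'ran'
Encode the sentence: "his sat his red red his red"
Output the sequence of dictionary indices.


Look up each word in the dictionary:
  'his' -> 0
  'sat' -> 2
  'his' -> 0
  'red' -> 1
  'red' -> 1
  'his' -> 0
  'red' -> 1

Encoded: [0, 2, 0, 1, 1, 0, 1]


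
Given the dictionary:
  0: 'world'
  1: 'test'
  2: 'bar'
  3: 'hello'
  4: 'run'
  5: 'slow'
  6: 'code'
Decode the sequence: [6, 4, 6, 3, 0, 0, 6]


Look up each index in the dictionary:
  6 -> 'code'
  4 -> 'run'
  6 -> 'code'
  3 -> 'hello'
  0 -> 'world'
  0 -> 'world'
  6 -> 'code'

Decoded: "code run code hello world world code"


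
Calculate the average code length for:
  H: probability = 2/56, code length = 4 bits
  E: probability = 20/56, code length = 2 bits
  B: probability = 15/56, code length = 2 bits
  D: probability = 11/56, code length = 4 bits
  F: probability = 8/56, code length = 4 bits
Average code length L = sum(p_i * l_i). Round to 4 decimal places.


Weighted contributions p_i * l_i:
  H: (2/56) * 4 = 8/56
  E: (20/56) * 2 = 40/56
  B: (15/56) * 2 = 30/56
  D: (11/56) * 4 = 44/56
  F: (8/56) * 4 = 32/56
Sum = (8 + 40 + 30 + 44 + 32)/56 = 154/56

L = 154/56 = 2.7500 bits/symbol


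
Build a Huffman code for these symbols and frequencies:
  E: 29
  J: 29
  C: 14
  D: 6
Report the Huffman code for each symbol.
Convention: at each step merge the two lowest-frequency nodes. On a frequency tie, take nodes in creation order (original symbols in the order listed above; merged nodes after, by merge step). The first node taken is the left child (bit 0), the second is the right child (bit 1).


Huffman tree construction:
Step 1: Merge D(6) + C(14) = 20
Step 2: Merge (D+C)(20) + E(29) = 49
Step 3: Merge J(29) + ((D+C)+E)(49) = 78
Read each symbol's code off the tree from the root (left child = 0, right child = 1).

Codes:
  E: 11 (length 2)
  J: 0 (length 1)
  C: 101 (length 3)
  D: 100 (length 3)
Average code length: 147/78 = 1.8846 bits/symbol
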